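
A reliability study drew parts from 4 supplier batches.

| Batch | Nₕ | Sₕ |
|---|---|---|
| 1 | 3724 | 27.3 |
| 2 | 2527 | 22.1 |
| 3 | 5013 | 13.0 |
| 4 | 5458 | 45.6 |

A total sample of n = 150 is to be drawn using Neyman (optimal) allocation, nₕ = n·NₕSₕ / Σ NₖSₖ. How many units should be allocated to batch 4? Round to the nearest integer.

79

1: NₕSₕ = 3724·27.3 = 101665.2
2: NₕSₕ = 2527·22.1 = 55846.7
3: NₕSₕ = 5013·13.0 = 65169
4: NₕSₕ = 5458·45.6 = 248884.8
Σ NₕSₕ = 471565.7.
n_4 = 150·248884.8/471565.7 = 79.168... → 79.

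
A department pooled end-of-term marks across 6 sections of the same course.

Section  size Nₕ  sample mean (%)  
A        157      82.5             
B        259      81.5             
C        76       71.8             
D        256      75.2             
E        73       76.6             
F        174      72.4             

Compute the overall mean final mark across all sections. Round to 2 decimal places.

77.35

N = 995; weights Wₕ = Nₕ/N = (0.1578, 0.2603, 0.0764, 0.2573, 0.0734, 0.1749).
x̄_st = Σ Wₕ·x̄ₕ = 0.1578·82.5 + 0.2603·81.5 + 0.0764·71.8 + 0.2573·75.2 + 0.0734·76.6 + 0.1749·72.4 ≈ 77.3451...
→ 77.35.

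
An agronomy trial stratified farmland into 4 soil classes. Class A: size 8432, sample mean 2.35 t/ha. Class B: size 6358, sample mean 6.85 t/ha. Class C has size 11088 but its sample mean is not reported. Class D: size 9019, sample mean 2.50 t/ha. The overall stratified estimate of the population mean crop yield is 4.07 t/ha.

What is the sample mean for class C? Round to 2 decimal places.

5.06

Σ Nₕx̄ₕ = N·μ, so 11088·x̄_C = 34897·4.07 − (8432·2.35 + 6358·6.85 + 9019·2.50).
= 142030.79 − 85915 = 56115.79.
x̄_C = 56115.79 / 11088 = 5.0609... → 5.06.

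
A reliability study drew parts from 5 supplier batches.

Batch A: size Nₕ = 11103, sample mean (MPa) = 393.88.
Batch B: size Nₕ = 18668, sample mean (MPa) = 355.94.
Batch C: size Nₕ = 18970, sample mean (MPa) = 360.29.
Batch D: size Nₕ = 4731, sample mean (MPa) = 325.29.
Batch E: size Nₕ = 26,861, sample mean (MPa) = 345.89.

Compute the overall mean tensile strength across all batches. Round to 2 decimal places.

N = 11103 + 18668 + 18970 + 4731 + 26861 = 80333.
The stratified mean weights each stratum mean by its population share Nₕ/N.
Σ Nₕx̄ₕ = 11103·393.88 + 18668·355.94 + 18970·360.29 + 4731·325.29 + 26861·345.89 = 4373249.64 + 6644687.92 + 6834701.3 + 1538946.99 + 9290951.29 = 28682537.14.
Divide by N: 28682537.14 / 80333 = 357.0455... → 357.05.

357.05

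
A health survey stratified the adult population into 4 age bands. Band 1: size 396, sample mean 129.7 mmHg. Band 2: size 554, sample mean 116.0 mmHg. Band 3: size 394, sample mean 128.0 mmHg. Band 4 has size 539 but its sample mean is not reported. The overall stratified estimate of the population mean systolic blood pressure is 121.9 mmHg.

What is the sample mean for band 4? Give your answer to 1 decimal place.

Σ Nₕx̄ₕ = N·μ, so 539·x̄_4 = 1883·121.9 − (396·129.7 + 554·116.0 + 394·128.0).
= 229537.7 − 166057.2 = 63480.5.
x̄_4 = 63480.5 / 539 = 117.775... → 117.8.

117.8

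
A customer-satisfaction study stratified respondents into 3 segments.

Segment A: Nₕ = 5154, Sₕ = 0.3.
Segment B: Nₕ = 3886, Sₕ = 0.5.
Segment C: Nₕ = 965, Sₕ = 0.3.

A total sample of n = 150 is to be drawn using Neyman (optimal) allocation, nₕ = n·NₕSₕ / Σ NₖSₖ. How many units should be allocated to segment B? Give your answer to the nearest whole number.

77

A: NₕSₕ = 5154·0.3 = 1546.2
B: NₕSₕ = 3886·0.5 = 1943
C: NₕSₕ = 965·0.3 = 289.5
Σ NₕSₕ = 3778.7.
n_B = 150·1943/3778.7 = 77.130... → 77.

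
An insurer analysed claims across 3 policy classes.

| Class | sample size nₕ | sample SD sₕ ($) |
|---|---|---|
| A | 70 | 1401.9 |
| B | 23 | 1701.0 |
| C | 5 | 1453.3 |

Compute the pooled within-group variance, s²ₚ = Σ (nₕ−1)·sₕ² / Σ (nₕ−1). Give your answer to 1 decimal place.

A: (70−1)·1401.9² = 69·1965323.61 = 135607329.09
B: (23−1)·1701.0² = 22·2893401 = 63654822
C: (5−1)·1453.3² = 4·2112080.89 = 8448323.56
Numerator = 207710474.65; denominator = Σ(nₕ−1) = 95.
s²ₚ = 207710474.65/95 = 2186426.049... → 2186426.0.

2186426.0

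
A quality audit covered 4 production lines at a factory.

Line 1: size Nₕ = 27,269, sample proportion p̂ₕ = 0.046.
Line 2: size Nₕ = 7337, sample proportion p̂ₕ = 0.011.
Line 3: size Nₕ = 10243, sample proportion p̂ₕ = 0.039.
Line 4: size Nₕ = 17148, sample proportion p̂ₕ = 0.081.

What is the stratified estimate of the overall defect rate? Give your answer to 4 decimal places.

N = 27269 + 7337 + 10243 + 17148 = 61997.
Overall proportion = Σ (Nₕ/N)·p̂ₕ.
Σ Nₕp̂ₕ = 1254.374 + 80.707 + 399.477 + 1388.988 = 3123.546.
3123.546 / 61997 = 0.050382... → 0.0504.

0.0504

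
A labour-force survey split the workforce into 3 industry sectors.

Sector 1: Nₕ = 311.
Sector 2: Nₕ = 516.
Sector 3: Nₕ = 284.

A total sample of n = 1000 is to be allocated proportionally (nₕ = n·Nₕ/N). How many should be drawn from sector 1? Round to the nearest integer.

280

Share of sector 1 = 311/1111 = 0.27993.
Allocate 1000 × 0.27993 = 279.928... → 280.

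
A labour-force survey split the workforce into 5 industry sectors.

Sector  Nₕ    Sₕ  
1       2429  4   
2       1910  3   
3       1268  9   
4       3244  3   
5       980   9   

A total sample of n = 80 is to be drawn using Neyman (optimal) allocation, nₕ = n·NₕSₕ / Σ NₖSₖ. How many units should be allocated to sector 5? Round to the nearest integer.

Σ NₕSₕ = 2429·4 + 1910·3 + 1268·9 + 3244·3 + 980·9 = 45410.
Share for 5: 8820/45410 = 0.19423.
n_5 = 80 × 0.19423 = 15.538... → 16.

16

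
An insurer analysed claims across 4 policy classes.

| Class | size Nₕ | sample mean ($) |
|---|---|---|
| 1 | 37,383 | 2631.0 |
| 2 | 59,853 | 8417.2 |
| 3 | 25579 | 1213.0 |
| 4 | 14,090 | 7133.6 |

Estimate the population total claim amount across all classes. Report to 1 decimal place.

1: 37383·2631.0 = 98354673
2: 59853·8417.2 = 503794671.6
3: 25579·1213.0 = 31027327
4: 14090·7133.6 = 100512424
τ̂ = Σ Nₕx̄ₕ = 733689095.6.

733689095.6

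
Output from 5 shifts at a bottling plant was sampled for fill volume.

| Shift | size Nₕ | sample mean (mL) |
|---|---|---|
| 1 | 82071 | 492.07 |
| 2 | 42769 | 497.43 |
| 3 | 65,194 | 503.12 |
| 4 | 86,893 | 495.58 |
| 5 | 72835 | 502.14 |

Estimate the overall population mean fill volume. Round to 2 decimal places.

497.75

x̄_st = (Σ Nₕx̄ₕ) / (Σ Nₕ) = (82071·492.07 + 42769·497.43 + 65194·503.12 + 86893·495.58 + 72835·502.14) / 349762
= 174095465.76 / 349762 = 497.7541... → 497.75.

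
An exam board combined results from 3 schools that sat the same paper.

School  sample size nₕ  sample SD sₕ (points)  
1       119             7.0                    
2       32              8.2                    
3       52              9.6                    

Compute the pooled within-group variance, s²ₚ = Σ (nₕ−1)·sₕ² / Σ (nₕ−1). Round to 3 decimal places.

1: (119−1)·7.0² = 118·49 = 5782
2: (32−1)·8.2² = 31·67.24 = 2084.44
3: (52−1)·9.6² = 51·92.16 = 4700.16
Numerator = 12566.6; denominator = Σ(nₕ−1) = 200.
s²ₚ = 12566.6/200 = 62.833 → 62.833.

62.833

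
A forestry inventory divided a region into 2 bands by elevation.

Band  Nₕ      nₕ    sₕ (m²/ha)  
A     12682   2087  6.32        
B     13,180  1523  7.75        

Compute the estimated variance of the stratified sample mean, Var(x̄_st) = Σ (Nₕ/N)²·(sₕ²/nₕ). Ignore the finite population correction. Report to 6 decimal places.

N = 25862. Term for each stratum: Wₕ²sₕ²/nₕ.
Var(x̄_st) = 0.004602174 + 0.010242598 = 0.014844771 → 0.014845.

0.014845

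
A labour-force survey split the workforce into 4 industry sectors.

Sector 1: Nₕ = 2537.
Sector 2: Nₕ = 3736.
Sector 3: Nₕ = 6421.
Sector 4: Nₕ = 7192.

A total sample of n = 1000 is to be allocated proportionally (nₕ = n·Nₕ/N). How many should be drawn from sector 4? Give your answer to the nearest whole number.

N = 2537 + 3736 + 6421 + 7192 = 19886.
n_4 = 1000·7192/19886 = 361.661... → 362.

362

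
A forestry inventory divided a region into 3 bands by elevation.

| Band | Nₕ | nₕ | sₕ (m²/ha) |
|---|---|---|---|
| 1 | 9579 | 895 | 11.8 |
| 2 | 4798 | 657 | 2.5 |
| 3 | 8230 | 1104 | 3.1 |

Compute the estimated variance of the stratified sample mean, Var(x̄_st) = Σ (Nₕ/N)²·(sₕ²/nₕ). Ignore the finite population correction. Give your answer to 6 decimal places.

0.029514

N = 22607; Wₕ = Nₕ/N.
band 1: (9579/22607)²·11.8²/895 = 0.027931577
band 2: (4798/22607)²·2.5²/657 = 0.000428498
band 3: (8230/22607)²·3.1²/1104 = 0.001153634
Sum = 0.029513710 → 0.029514.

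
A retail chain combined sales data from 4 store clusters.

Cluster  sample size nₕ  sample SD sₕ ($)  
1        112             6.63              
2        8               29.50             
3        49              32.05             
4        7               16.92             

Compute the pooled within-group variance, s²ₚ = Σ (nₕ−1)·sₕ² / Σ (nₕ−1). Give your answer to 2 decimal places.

360.43

1: (112−1)·6.63² = 111·43.9569 = 4879.2159
2: (8−1)·29.50² = 7·870.25 = 6091.75
3: (49−1)·32.05² = 48·1027.2025 = 49305.72
4: (7−1)·16.92² = 6·286.2864 = 1717.7184
Numerator = 61994.4043; denominator = Σ(nₕ−1) = 172.
s²ₚ = 61994.4043/172 = 360.4326... → 360.43.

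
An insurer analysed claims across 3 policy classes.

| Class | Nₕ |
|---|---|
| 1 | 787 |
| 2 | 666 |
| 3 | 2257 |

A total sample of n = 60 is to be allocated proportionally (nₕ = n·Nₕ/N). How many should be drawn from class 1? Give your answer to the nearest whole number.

13

N = 787 + 666 + 2257 = 3710.
n_1 = 60·787/3710 = 12.728... → 13.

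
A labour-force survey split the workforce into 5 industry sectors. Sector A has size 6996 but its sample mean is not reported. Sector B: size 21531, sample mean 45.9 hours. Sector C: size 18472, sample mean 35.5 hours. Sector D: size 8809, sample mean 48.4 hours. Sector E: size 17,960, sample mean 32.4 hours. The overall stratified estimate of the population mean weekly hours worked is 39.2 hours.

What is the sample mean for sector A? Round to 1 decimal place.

Σ Nₕx̄ₕ = N·μ, so 6996·x̄_A = 73768·39.2 − (21531·45.9 + 18472·35.5 + 8809·48.4 + 17960·32.4).
= 2891705.6 − 2652288.5 = 239417.1.
x̄_A = 239417.1 / 6996 = 34.222... → 34.2.

34.2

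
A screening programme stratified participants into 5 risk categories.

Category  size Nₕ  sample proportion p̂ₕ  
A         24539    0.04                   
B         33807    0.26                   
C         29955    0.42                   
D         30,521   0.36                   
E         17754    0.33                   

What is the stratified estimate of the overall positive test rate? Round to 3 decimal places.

Wₕ = Nₕ/N with N = 136576: 0.1797, 0.2475, 0.2193, 0.2235, 0.1300.
p̂_st = 0.1797·0.04 + 0.2475·0.26 + 0.2193·0.42 + 0.2235·0.36 + 0.1300·0.33 ≈ 0.28701... → 0.287.

0.287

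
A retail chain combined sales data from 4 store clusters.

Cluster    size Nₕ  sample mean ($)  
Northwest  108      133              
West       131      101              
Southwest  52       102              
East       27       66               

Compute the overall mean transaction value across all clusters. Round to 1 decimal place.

N = 318; weights Wₕ = Nₕ/N = (0.3396, 0.4119, 0.1635, 0.0849).
x̄_st = Σ Wₕ·x̄ₕ = 0.3396·133 + 0.4119·101 + 0.1635·102 + 0.0849·66 ≈ 109.060...
→ 109.1.

109.1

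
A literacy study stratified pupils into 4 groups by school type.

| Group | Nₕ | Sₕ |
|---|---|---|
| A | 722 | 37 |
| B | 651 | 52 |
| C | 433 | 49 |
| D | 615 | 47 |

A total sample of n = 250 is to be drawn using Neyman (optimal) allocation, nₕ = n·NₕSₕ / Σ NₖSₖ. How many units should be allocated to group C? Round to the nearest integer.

48

Σ NₕSₕ = 722·37 + 651·52 + 433·49 + 615·47 = 110688.
Share for C: 21217/110688 = 0.19168.
n_C = 250 × 0.19168 = 47.921... → 48.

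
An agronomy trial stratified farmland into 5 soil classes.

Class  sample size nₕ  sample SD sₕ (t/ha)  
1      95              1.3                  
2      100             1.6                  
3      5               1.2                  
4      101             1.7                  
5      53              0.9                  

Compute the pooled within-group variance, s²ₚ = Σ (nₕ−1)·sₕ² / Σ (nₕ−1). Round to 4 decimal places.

Degrees of freedom: 94 + 99 + 4 + 100 + 52 = 349.
Σ(nₕ−1)sₕ² = 94·1.69 + 99·2.56 + 4·1.44 + 100·2.89 + 52·0.81 = 749.18.
s²ₚ = 749.18 / 349 = 2.146648... → 2.1466.

2.1466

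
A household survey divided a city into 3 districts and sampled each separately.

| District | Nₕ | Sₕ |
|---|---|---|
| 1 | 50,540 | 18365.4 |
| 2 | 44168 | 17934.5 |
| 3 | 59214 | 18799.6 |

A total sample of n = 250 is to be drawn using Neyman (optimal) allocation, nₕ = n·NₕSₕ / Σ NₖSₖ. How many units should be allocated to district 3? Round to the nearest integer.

1: NₕSₕ = 50540·18365.4 = 928187316
2: NₕSₕ = 44168·17934.5 = 792130996
3: NₕSₕ = 59214·18799.6 = 1113199514.4
Σ NₕSₕ = 2833517826.4.
n_3 = 250·1113199514.4/2833517826.4 = 98.217... → 98.

98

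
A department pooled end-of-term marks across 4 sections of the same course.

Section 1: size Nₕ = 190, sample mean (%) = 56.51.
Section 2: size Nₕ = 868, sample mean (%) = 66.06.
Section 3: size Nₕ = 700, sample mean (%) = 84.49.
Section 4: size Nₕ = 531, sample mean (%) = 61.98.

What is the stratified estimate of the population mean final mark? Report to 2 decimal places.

N = 2289; weights Wₕ = Nₕ/N = (0.0830, 0.3792, 0.3058, 0.2320).
x̄_st = Σ Wₕ·x̄ₕ = 0.0830·56.51 + 0.3792·66.06 + 0.3058·84.49 + 0.2320·61.98 ≈ 69.9569...
→ 69.96.

69.96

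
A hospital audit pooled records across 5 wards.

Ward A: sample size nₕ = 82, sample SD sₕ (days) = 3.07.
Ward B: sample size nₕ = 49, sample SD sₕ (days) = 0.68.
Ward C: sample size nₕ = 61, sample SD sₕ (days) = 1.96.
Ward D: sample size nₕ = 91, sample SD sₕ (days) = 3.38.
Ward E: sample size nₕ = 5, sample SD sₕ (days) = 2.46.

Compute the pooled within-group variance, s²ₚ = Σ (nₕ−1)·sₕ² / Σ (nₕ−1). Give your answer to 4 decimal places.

7.3092

Degrees of freedom: 81 + 48 + 60 + 90 + 4 = 283.
Σ(nₕ−1)sₕ² = 81·9.4249 + 48·0.4624 + 60·3.8416 + 90·11.4244 + 4·6.0516 = 2068.5105.
s²ₚ = 2068.5105 / 283 = 7.309224... → 7.3092.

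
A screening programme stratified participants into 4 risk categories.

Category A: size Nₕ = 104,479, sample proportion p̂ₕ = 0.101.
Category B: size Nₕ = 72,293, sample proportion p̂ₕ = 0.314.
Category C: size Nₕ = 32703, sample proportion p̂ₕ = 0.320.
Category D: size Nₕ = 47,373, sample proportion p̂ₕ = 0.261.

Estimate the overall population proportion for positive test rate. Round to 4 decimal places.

0.2183

N = 104479 + 72293 + 32703 + 47373 = 256848.
Overall proportion = Σ (Nₕ/N)·p̂ₕ.
Σ Nₕp̂ₕ = 10552.379 + 22700.002 + 10464.96 + 12364.353 = 56081.694.
56081.694 / 256848 = 0.218346... → 0.2183.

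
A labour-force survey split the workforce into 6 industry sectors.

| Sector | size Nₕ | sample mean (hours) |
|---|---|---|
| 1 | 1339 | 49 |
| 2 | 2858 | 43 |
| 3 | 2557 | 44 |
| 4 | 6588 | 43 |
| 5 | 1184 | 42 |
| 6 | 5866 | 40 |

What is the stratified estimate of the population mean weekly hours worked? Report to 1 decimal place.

N = 20392; weights Wₕ = Nₕ/N = (0.0657, 0.1402, 0.1254, 0.3231, 0.0581, 0.2877).
x̄_st = Σ Wₕ·x̄ₕ = 0.0657·49 + 0.1402·43 + 0.1254·44 + 0.3231·43 + 0.0581·42 + 0.2877·40 ≈ 42.598...
→ 42.6.

42.6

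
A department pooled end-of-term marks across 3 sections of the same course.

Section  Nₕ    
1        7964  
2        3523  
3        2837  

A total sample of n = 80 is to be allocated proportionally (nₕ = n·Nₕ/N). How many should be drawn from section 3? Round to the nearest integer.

Share of section 3 = 2837/14324 = 0.19806.
Allocate 80 × 0.19806 = 15.845... → 16.

16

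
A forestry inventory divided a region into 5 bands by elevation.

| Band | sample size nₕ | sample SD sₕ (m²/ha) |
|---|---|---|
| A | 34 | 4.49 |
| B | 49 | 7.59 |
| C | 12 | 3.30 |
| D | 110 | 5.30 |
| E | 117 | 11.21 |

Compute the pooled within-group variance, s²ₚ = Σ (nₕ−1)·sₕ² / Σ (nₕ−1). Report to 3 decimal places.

A: (34−1)·4.49² = 33·20.1601 = 665.2833
B: (49−1)·7.59² = 48·57.6081 = 2765.1888
C: (12−1)·3.30² = 11·10.89 = 119.79
D: (110−1)·5.30² = 109·28.09 = 3061.81
E: (117−1)·11.21² = 116·125.6641 = 14577.0356
Numerator = 21189.1077; denominator = Σ(nₕ−1) = 317.
s²ₚ = 21189.1077/317 = 66.84261... → 66.843.

66.843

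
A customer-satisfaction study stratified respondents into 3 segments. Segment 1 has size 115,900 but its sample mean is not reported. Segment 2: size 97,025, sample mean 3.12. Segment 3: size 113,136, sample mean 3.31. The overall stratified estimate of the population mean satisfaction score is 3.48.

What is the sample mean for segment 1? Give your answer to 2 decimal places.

3.95

N = 115900 + 97025 + 113136 = 326061.
Overall total = μ·N = 3.48·326061 = 1134692.28.
Subtract the known strata: 97025·3.12 + 113136·3.31 = 677198.16.
Remaining total for segment 1: 1134692.28 − 677198.16 = 457494.12.
Divide by its size: 457494.12 / 115900 = 3.9473... → 3.95.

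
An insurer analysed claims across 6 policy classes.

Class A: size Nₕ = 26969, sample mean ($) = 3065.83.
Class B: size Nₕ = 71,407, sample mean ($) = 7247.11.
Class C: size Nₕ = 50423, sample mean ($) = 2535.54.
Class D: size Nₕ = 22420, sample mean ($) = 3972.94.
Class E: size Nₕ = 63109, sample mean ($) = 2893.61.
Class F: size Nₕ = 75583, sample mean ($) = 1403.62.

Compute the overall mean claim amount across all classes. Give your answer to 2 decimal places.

3568.13

N = 26969 + 71407 + 50423 + 22420 + 63109 + 75583 = 309911.
Weight each subgroup mean by Nₕ/N and sum.
Σ Nₕx̄ₕ = 26969·3065.83 + 71407·7247.11 + 50423·2535.54 + 22420·3972.94 + 63109·2893.61 + 75583·1403.62 = 82682369.27 + 517494383.77 + 127849533.42 + 89073314.8 + 182612833.49 + 106089810.46 = 1105802245.21.
Divide by N: 1105802245.21 / 309911 = 3568.1284... → 3568.13.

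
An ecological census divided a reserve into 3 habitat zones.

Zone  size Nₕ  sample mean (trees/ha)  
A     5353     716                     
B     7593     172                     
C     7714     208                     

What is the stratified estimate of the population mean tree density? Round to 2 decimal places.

326.39

N = 20660; weights Wₕ = Nₕ/N = (0.2591, 0.3675, 0.3734).
x̄_st = Σ Wₕ·x̄ₕ = 0.2591·716 + 0.3675·172 + 0.3734·208 ≈ 326.3919...
→ 326.39.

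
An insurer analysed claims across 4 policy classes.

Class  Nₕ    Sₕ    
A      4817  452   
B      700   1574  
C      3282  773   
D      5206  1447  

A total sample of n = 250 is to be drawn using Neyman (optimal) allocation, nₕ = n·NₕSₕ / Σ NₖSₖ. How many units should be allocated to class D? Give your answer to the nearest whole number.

A: NₕSₕ = 4817·452 = 2177284
B: NₕSₕ = 700·1574 = 1101800
C: NₕSₕ = 3282·773 = 2536986
D: NₕSₕ = 5206·1447 = 7533082
Σ NₕSₕ = 13349152.
n_D = 250·7533082/13349152 = 141.078... → 141.

141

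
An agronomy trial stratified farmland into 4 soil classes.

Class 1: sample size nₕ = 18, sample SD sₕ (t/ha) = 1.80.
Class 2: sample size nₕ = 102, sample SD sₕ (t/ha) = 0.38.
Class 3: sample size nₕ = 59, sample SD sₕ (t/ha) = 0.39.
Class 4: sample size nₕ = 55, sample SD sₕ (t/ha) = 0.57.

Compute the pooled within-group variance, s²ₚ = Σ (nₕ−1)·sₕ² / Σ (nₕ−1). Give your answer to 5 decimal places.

0.41753

1: (18−1)·1.80² = 17·3.24 = 55.08
2: (102−1)·0.38² = 101·0.1444 = 14.5844
3: (59−1)·0.39² = 58·0.1521 = 8.8218
4: (55−1)·0.57² = 54·0.3249 = 17.5446
Numerator = 96.0308; denominator = Σ(nₕ−1) = 230.
s²ₚ = 96.0308/230 = 0.4175252... → 0.41753.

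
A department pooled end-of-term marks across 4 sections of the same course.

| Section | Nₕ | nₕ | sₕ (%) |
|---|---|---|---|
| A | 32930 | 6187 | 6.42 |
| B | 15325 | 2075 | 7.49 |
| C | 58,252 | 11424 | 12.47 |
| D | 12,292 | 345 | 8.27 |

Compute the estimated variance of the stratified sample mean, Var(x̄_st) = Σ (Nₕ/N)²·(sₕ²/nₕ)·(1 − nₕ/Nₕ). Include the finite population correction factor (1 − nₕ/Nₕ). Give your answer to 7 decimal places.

0.0054983

N = 118799. Term for each stratum: Wₕ²sₕ²/nₕ·(1−nₕ/Nₕ).
Var(x̄_st) = 0.0004156868 + 0.0003889881 + 0.0026309076 + 0.0020627556 = 0.0054983381 → 0.0054983.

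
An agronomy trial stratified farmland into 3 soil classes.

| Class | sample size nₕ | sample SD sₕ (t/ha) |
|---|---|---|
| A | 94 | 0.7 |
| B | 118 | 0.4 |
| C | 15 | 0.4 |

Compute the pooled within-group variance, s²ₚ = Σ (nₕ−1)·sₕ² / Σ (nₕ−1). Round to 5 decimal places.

0.29701

Degrees of freedom: 93 + 117 + 14 = 224.
Σ(nₕ−1)sₕ² = 93·0.49 + 117·0.16 + 14·0.16 = 66.53.
s²ₚ = 66.53 / 224 = 0.2970089... → 0.29701.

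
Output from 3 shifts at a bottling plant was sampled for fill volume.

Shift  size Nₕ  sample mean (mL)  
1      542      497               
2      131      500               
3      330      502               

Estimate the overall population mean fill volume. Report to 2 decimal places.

499.04

N = 1003; weights Wₕ = Nₕ/N = (0.5404, 0.1306, 0.3290).
x̄_st = Σ Wₕ·x̄ₕ = 0.5404·497 + 0.1306·500 + 0.3290·502 ≈ 499.0369...
→ 499.04.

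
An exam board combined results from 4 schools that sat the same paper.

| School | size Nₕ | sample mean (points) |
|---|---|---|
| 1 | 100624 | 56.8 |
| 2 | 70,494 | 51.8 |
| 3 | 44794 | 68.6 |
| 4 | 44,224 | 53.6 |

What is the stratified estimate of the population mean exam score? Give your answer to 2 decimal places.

N = 260136; weights Wₕ = Nₕ/N = (0.3868, 0.2710, 0.1722, 0.1700).
x̄_st = Σ Wₕ·x̄ₕ = 0.3868·56.8 + 0.2710·51.8 + 0.1722·68.6 + 0.1700·53.6 ≈ 56.9329...
→ 56.93.

56.93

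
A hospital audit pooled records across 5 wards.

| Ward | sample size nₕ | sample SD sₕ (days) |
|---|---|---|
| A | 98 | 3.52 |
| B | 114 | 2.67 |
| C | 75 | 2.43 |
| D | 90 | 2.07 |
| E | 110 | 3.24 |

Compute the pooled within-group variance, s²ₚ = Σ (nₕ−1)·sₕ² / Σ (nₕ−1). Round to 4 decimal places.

8.2365

Degrees of freedom: 97 + 113 + 74 + 89 + 109 = 482.
Σ(nₕ−1)sₕ² = 97·12.3904 + 113·7.1289 + 74·5.9049 + 89·4.2849 + 109·10.4976 = 3969.9916.
s²ₚ = 3969.9916 / 482 = 8.236497... → 8.2365.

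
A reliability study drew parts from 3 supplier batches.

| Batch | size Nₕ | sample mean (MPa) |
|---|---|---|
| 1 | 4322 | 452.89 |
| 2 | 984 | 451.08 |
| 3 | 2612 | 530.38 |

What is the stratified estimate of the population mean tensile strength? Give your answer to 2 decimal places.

N = 4322 + 984 + 2612 = 7918.
Overall mean = Σ (Nₕ/N)·x̄ₕ — weight by population share, not a simple average.
Σ Nₕx̄ₕ = 4322·452.89 + 984·451.08 + 2612·530.38 = 1957390.58 + 443862.72 + 1385352.56 = 3786605.86.
Divide by N: 3786605.86 / 7918 = 478.2276... → 478.23.

478.23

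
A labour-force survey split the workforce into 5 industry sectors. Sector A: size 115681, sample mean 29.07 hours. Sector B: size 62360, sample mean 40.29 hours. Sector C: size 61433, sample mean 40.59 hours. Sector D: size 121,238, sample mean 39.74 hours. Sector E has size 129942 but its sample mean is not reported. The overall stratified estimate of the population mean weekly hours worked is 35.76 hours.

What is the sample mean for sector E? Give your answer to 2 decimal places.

33.54

N = 115681 + 62360 + 61433 + 121238 + 129942 = 490654.
Overall total = μ·N = 35.76·490654 = 17545787.04.
Subtract the known strata: 115681·29.07 + 62360·40.29 + 61433·40.59 + 121238·39.74 = 13186894.66.
Remaining total for sector E: 17545787.04 − 13186894.66 = 4358892.38.
Divide by its size: 4358892.38 / 129942 = 33.5449... → 33.54.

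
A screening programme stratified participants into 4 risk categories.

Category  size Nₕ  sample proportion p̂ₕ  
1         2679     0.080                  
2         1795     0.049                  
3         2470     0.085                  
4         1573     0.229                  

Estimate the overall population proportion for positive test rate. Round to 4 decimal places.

N = 2679 + 1795 + 2470 + 1573 = 8517.
Overall proportion = Σ (Nₕ/N)·p̂ₕ.
Σ Nₕp̂ₕ = 214.32 + 87.955 + 209.95 + 360.217 = 872.442.
872.442 / 8517 = 0.102435... → 0.1024.

0.1024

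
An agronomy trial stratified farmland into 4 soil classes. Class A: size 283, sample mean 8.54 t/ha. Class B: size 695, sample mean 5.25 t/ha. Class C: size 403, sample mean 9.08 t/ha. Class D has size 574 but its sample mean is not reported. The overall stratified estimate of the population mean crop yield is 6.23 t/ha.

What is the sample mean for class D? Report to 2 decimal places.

N = 283 + 695 + 403 + 574 = 1955.
Overall total = μ·N = 6.23·1955 = 12179.65.
Subtract the known strata: 283·8.54 + 695·5.25 + 403·9.08 = 9724.81.
Remaining total for class D: 12179.65 − 9724.81 = 2454.84.
Divide by its size: 2454.84 / 574 = 4.2767... → 4.28.

4.28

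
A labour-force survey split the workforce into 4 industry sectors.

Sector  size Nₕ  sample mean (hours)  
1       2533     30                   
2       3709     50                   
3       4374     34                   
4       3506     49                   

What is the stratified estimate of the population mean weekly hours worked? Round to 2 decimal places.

41.21

N = 2533 + 3709 + 4374 + 3506 = 14122.
Weight each subgroup mean by Nₕ/N and sum.
Σ Nₕx̄ₕ = 2533·30 + 3709·50 + 4374·34 + 3506·49 = 75990 + 185450 + 148716 + 171794 = 581950.
Divide by N: 581950 / 14122 = 41.2088... → 41.21.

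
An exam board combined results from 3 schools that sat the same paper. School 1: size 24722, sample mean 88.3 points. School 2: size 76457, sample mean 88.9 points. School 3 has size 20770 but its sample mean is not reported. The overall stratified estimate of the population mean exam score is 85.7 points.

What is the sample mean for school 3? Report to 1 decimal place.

Σ Nₕx̄ₕ = N·μ, so 20770·x̄_3 = 121949·85.7 − (24722·88.3 + 76457·88.9).
= 10451029.3 − 8979979.9 = 1471049.4.
x̄_3 = 1471049.4 / 20770 = 70.826... → 70.8.

70.8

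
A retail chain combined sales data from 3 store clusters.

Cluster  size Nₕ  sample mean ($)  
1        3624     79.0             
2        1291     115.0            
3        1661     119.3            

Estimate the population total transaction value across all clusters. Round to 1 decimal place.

632918.3

Population total = Σ Nₕ·x̄ₕ (each stratum's size times its mean).
3624·79.0 + 1291·115.0 + 1661·119.3 = 286296 + 148465 + 198157.3 = 632918.3.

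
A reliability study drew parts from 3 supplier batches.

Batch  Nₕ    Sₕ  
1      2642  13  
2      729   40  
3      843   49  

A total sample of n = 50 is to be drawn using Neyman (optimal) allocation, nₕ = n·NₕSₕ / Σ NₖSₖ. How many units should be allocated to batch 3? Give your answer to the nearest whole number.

20

Σ NₕSₕ = 2642·13 + 729·40 + 843·49 = 104813.
Share for 3: 41307/104813 = 0.39410.
n_3 = 50 × 0.39410 = 19.705... → 20.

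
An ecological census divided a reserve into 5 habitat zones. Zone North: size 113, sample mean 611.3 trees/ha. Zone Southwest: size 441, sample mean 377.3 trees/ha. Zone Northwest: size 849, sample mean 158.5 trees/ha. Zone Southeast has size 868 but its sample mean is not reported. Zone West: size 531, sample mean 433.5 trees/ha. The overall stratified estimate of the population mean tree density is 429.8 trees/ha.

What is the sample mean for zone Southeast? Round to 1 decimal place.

N = 113 + 441 + 849 + 868 + 531 = 2802.
Overall total = μ·N = 429.8·2802 = 1204299.6.
Subtract the known strata: 113·611.3 + 441·377.3 + 849·158.5 + 531·433.5 = 600221.2.
Remaining total for zone Southeast: 1204299.6 − 600221.2 = 604078.4.
Divide by its size: 604078.4 / 868 = 695.943... → 695.9.

695.9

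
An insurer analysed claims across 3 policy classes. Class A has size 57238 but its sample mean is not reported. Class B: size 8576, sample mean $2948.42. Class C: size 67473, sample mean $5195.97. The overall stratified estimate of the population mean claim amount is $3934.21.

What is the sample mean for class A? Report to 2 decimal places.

2594.53

N = 57238 + 8576 + 67473 = 133287.
Overall total = μ·N = 3934.21·133287 = 524379048.27.
Subtract the known strata: 8576·2948.42 + 67473·5195.97 = 375873333.73.
Remaining total for class A: 524379048.27 − 375873333.73 = 148505714.54.
Divide by its size: 148505714.54 / 57238 = 2594.5301... → 2594.53.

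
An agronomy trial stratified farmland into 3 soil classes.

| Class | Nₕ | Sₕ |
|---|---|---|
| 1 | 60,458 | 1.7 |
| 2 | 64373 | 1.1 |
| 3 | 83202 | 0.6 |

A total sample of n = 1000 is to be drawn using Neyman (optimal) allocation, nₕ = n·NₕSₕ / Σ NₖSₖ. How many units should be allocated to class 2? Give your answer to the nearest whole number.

317

1: NₕSₕ = 60458·1.7 = 102778.6
2: NₕSₕ = 64373·1.1 = 70810.3
3: NₕSₕ = 83202·0.6 = 49921.2
Σ NₕSₕ = 223510.1.
n_2 = 1000·70810.3/223510.1 = 316.810... → 317.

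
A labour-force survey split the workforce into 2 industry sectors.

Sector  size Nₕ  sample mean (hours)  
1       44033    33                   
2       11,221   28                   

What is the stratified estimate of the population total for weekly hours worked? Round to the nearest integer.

1767277

Estimate total by summing Nₕ·x̄ₕ over strata.
44033·33 + 11221·28 = 1453089 + 314188 = 1767277.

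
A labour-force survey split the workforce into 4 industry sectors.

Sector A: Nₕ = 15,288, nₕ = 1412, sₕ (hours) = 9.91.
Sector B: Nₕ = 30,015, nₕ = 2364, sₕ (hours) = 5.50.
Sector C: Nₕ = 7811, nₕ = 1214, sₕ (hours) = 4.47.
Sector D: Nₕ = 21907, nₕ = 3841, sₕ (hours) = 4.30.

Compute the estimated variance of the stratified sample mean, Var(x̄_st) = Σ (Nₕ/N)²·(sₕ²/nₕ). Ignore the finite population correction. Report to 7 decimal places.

N = 75021. Term for each stratum: Wₕ²sₕ²/nₕ.
Var(x̄_st) = 0.0028883397 + 0.0020482780 + 0.0001784202 + 0.0004104807 = 0.0055255185 → 0.0055255.

0.0055255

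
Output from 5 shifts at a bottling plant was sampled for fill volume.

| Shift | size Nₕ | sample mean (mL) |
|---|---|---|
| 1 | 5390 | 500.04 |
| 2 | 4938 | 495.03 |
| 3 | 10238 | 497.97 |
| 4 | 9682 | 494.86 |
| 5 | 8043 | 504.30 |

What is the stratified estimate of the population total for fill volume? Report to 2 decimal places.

Estimate total by summing Nₕ·x̄ₕ over strata.
5390·500.04 + 4938·495.03 + 10238·497.97 + 9682·494.86 + 8043·504.30 = 2695215.6 + 2444458.14 + 5098216.86 + 4791234.52 + 4056084.9 = 19085210.02.

19085210.02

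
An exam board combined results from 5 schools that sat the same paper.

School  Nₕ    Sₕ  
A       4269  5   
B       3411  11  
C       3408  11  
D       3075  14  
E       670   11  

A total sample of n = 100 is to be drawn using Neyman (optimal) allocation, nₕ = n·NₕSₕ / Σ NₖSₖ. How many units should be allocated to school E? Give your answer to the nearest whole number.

A: NₕSₕ = 4269·5 = 21345
B: NₕSₕ = 3411·11 = 37521
C: NₕSₕ = 3408·11 = 37488
D: NₕSₕ = 3075·14 = 43050
E: NₕSₕ = 670·11 = 7370
Σ NₕSₕ = 146774.
n_E = 100·7370/146774 = 5.021... → 5.

5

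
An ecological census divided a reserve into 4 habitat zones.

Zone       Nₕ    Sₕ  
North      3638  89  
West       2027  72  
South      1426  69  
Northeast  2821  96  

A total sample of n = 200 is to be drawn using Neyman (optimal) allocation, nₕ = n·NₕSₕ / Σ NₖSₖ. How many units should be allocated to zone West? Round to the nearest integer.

35

North: NₕSₕ = 3638·89 = 323782
West: NₕSₕ = 2027·72 = 145944
South: NₕSₕ = 1426·69 = 98394
Northeast: NₕSₕ = 2821·96 = 270816
Σ NₕSₕ = 838936.
n_West = 200·145944/838936 = 34.793... → 35.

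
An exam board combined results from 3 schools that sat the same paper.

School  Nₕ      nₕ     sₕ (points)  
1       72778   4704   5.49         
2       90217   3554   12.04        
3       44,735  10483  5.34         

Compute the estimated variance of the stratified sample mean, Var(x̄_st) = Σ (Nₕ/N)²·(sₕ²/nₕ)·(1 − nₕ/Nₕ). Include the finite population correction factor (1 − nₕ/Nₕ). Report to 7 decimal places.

0.0082225

N = 207730. Term for each stratum: Wₕ²sₕ²/nₕ·(1−nₕ/Nₕ).
Var(x̄_st) = 0.0007356315 + 0.0073902513 + 0.0000965899 = 0.0082224728 → 0.0082225.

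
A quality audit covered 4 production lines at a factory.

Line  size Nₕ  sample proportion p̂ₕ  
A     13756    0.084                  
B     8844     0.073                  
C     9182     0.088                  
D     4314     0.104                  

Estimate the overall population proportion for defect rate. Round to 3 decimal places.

0.085

N = 13756 + 8844 + 9182 + 4314 = 36096.
Overall proportion = Σ (Nₕ/N)·p̂ₕ.
Σ Nₕp̂ₕ = 1155.504 + 645.612 + 808.016 + 448.656 = 3057.788.
3057.788 / 36096 = 0.08471... → 0.085.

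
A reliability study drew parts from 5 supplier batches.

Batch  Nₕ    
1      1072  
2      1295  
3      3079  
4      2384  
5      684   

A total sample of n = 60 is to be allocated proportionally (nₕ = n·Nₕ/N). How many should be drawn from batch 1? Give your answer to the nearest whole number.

8

N = 1072 + 1295 + 3079 + 2384 + 684 = 8514.
n_1 = 60·1072/8514 = 7.555... → 8.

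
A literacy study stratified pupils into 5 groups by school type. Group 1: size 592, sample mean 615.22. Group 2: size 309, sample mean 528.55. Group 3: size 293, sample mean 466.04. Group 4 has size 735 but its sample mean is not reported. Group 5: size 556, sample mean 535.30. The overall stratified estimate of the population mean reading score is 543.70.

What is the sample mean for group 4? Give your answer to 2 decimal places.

N = 592 + 309 + 293 + 735 + 556 = 2485.
Overall total = μ·N = 543.70·2485 = 1351094.5.
Subtract the known strata: 592·615.22 + 309·528.55 + 293·466.04 + 556·535.30 = 961708.71.
Remaining total for group 4: 1351094.5 − 961708.71 = 389385.79.
Divide by its size: 389385.79 / 735 = 529.7766... → 529.78.

529.78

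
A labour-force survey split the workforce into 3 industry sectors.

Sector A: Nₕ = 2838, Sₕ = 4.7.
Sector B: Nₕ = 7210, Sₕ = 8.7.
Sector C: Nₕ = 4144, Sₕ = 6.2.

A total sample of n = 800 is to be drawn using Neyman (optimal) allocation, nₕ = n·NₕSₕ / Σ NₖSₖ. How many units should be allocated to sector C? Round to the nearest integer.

202

A: NₕSₕ = 2838·4.7 = 13338.6
B: NₕSₕ = 7210·8.7 = 62727
C: NₕSₕ = 4144·6.2 = 25692.8
Σ NₕSₕ = 101758.4.
n_C = 800·25692.8/101758.4 = 201.991... → 202.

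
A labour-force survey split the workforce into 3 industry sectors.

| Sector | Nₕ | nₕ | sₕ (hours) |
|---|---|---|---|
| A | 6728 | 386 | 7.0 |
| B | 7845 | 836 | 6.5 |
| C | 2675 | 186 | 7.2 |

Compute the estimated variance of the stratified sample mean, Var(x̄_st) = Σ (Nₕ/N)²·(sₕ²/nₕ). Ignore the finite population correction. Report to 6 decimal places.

N = 17248; Wₕ = Nₕ/N.
sector A: (6728/17248)²·7.0²/386 = 0.019315380
sector B: (7845/17248)²·6.5²/836 = 0.010455116
sector C: (2675/17248)²·7.2²/186 = 0.006703817
Sum = 0.036474312 → 0.036474.

0.036474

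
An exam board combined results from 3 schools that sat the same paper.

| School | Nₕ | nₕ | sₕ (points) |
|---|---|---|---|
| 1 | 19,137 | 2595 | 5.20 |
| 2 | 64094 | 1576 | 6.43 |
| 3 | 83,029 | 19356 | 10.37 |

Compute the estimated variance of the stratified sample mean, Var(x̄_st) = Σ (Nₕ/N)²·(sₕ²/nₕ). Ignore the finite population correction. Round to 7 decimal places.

N = 166260; Wₕ = Nₕ/N.
school 1: (19137/166260)²·5.20²/2595 = 0.0001380516
school 2: (64094/166260)²·6.43²/1576 = 0.0038987459
school 3: (83029/166260)²·10.37²/19356 = 0.0013855620
Sum = 0.0054223595 → 0.0054224.

0.0054224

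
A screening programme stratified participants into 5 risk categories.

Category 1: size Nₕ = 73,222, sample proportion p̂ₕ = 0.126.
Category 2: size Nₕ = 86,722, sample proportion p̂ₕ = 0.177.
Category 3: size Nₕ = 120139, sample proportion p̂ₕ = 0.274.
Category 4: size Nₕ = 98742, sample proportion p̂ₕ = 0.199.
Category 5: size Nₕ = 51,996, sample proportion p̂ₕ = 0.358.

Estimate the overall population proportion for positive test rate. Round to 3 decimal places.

N = 73222 + 86722 + 120139 + 98742 + 51996 = 430821.
Overall proportion = Σ (Nₕ/N)·p̂ₕ.
Σ Nₕp̂ₕ = 9225.972 + 15349.794 + 32918.086 + 19649.658 + 18614.568 = 95758.078.
95758.078 / 430821 = 0.22227... → 0.222.

0.222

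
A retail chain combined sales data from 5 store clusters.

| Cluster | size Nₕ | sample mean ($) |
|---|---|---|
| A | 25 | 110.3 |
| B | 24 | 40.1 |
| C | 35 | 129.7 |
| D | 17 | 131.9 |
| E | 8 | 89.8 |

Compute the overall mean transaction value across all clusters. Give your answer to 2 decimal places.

N = 109; weights Wₕ = Nₕ/N = (0.2294, 0.2202, 0.3211, 0.1560, 0.0734).
x̄_st = Σ Wₕ·x̄ₕ = 0.2294·110.3 + 0.2202·40.1 + 0.3211·129.7 + 0.1560·131.9 + 0.0734·89.8 ≈ 102.9367...
→ 102.94.

102.94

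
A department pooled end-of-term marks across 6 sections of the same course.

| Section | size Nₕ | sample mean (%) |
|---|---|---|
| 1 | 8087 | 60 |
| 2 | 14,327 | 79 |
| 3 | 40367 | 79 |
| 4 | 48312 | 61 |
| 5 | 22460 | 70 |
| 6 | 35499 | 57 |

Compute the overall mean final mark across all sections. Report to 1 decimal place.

67.1

N = 8087 + 14327 + 40367 + 48312 + 22460 + 35499 = 169052.
Overall mean = Σ (Nₕ/N)·x̄ₕ — weight by population share, not a simple average.
Σ Nₕx̄ₕ = 8087·60 + 14327·79 + 40367·79 + 48312·61 + 22460·70 + 35499·57 = 485220 + 1131833 + 3188993 + 2947032 + 1572200 + 2023443 = 11348721.
Divide by N: 11348721 / 169052 = 67.132... → 67.1.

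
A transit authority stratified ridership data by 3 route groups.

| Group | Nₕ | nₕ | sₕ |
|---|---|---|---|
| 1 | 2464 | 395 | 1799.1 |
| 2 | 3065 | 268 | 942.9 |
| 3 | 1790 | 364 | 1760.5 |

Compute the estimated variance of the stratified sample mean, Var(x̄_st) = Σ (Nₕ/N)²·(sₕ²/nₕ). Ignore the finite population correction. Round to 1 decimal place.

2019.8

N = 7319. Term for each stratum: Wₕ²sₕ²/nₕ.
Var(x̄_st) = 928.7342 + 581.7735 + 509.2995 = 2019.8072 → 2019.8.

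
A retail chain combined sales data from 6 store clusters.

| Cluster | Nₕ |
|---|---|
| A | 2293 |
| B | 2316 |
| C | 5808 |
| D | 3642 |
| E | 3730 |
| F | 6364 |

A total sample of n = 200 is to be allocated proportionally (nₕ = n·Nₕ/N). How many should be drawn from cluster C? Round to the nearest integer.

N = 2293 + 2316 + 5808 + 3642 + 3730 + 6364 = 24153.
n_C = 200·5808/24153 = 48.093... → 48.

48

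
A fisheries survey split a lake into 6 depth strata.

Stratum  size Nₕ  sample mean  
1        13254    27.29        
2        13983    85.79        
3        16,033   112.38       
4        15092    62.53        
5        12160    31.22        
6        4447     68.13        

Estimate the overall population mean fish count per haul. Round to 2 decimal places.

x̄_st = (Σ Nₕx̄ₕ) / (Σ Nₕ) = (13254·27.29 + 13983·85.79 + 16033·112.38 + 15092·62.53 + 12160·31.22 + 4447·68.13) / 74969
= 4989403.84 / 74969 = 66.5529... → 66.55.

66.55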